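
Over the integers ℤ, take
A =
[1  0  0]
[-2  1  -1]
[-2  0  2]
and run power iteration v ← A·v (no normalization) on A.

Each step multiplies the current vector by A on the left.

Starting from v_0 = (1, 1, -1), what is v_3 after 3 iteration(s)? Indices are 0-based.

v_3 = (1, 10, -22)

v_0 = (1, 1, -1).
v_1 = A·v_0 = (1, 0, -4).
v_2 = A·v_1 = (1, 2, -10).
v_3 = A·v_2 = (1, 10, -22).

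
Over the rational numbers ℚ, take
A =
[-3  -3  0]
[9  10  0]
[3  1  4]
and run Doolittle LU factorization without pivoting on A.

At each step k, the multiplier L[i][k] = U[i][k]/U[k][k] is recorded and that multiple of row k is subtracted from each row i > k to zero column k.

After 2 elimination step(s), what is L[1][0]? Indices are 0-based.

L[1][0] = -3

Step 1: pivot at (0,0) is -3.
  row1 ← row1 − (-3)·row0  ⇒  L[1][0]=-3, U row1=(0, 1, 0)
  row2 ← row2 − (-1)·row0  ⇒  L[2][0]=-1, U row2=(0, -2, 4)
Step 2: pivot at (1,1) is 1.
  row2 ← row2 − (-2)·row1  ⇒  L[2][1]=-2, U row2=(0, 0, 4)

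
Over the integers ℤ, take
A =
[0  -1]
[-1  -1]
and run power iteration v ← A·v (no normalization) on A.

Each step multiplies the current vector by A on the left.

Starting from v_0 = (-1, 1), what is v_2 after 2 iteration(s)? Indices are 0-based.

v_0 = (-1, 1).
v_1 = A·v_0 = (-1, 0).
v_2 = A·v_1 = (0, 1).

v_2 = (0, 1)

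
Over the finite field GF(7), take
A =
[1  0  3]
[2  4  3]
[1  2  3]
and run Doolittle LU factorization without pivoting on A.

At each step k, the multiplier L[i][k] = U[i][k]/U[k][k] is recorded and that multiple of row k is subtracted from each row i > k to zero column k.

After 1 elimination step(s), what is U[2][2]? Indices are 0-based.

Step 1: pivot at (0,0) is 1.
  row1 ← row1 − (2)·row0  ⇒  L[1][0]=2, U row1=(0, 4, 4)
  row2 ← row2 − (1)·row0  ⇒  L[2][0]=1, U row2=(0, 2, 0)

U[2][2] = 0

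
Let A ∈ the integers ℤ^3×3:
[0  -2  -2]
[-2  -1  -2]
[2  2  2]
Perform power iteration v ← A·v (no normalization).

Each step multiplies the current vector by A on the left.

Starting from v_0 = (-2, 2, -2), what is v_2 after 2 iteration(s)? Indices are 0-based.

v_0 = (-2, 2, -2).
v_1 = A·v_0 = (0, 6, -4).
v_2 = A·v_1 = (-4, 2, 4).

v_2 = (-4, 2, 4)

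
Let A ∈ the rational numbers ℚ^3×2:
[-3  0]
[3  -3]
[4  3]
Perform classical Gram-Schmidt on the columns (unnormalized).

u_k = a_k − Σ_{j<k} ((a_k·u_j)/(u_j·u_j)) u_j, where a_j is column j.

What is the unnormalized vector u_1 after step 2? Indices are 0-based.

Step 1: u_0 = a_0 = (-3, 3, 4).
Step 2: u_1 = a_1 − (3/34)·u_0 = (9/34, -111/34, 45/17).

u_1 = (9/34, -111/34, 45/17)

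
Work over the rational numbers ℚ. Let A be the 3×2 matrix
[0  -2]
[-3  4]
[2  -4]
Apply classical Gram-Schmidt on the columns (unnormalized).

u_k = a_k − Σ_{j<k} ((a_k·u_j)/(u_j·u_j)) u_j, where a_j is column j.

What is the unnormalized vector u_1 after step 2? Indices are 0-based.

u_1 = (-2, -8/13, -12/13)

Step 1: u_0 = a_0 = (0, -3, 2).
Step 2: u_1 = a_1 − (-20/13)·u_0 = (-2, -8/13, -12/13).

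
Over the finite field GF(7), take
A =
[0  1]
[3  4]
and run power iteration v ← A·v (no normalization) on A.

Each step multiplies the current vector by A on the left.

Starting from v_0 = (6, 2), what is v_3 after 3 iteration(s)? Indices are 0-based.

v_0 = (6, 2).
v_1 = A·v_0 = (2, 5).
v_2 = A·v_1 = (5, 5).
v_3 = A·v_2 = (5, 0).

v_3 = (5, 0)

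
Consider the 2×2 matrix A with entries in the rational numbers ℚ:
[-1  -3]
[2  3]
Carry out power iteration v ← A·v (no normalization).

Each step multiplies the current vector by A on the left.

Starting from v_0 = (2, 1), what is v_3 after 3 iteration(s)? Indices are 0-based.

v_0 = (2, 1).
v_1 = A·v_0 = (-5, 7).
v_2 = A·v_1 = (-16, 11).
v_3 = A·v_2 = (-17, 1).

v_3 = (-17, 1)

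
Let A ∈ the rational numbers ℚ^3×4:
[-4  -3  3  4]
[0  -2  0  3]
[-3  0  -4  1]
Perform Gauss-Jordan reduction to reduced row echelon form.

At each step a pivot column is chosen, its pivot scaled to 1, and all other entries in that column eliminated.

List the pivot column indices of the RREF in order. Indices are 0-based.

step 1: normalize row 0 (÷-4) = (1, 3/4, -3/4, -1)
  row 2: subtract -3×row0 = (0, 9/4, -25/4, -2)
step 2: normalize row 1 (÷-2) = (0, 1, 0, -3/2)
  row 0: subtract 3/4×row1 = (1, 0, -3/4, 1/8)
  row 2: subtract 9/4×row1 = (0, 0, -25/4, 11/8)
step 3: normalize row 2 (÷-25/4) = (0, 0, 1, -11/50)
  row 0: subtract -3/4×row2 = (1, 0, 0, -1/25)

pivot columns: 0, 1, 2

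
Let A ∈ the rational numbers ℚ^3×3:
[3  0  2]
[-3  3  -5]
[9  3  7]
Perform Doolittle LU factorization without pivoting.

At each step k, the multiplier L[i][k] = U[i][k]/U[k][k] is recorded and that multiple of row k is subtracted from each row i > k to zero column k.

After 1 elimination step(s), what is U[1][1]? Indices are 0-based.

U[1][1] = 3

[col 0] pivot 3
  R1 -= -1*R0 → (0, 3, -3)  (L[1][0] := -1)
  R2 -= 3*R0 → (0, 3, 1)  (L[2][0] := 3)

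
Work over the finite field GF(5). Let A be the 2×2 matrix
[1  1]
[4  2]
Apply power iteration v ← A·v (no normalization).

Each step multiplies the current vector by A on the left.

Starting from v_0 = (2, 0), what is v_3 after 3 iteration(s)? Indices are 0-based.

v_0 = (2, 0).
v_1 = A·v_0 = (2, 3).
v_2 = A·v_1 = (0, 4).
v_3 = A·v_2 = (4, 3).

v_3 = (4, 3)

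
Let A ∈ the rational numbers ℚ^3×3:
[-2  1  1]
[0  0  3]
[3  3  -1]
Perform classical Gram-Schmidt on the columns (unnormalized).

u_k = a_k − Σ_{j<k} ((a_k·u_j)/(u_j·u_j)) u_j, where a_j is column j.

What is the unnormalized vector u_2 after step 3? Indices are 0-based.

u_2 = (0, 3, 0)

Step 1: u_0 = a_0 = (-2, 0, 3).
Step 2: u_1 = a_1 − (7/13)·u_0 = (27/13, 0, 18/13).
Step 3: u_2 = a_2 − (-5/13)·u_0 − (1/9)·u_1 = (0, 3, 0).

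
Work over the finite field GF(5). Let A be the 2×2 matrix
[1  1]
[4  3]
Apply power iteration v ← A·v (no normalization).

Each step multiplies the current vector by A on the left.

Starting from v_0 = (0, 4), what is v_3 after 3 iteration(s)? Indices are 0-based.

v_3 = (3, 0)

v_0 = (0, 4).
v_1 = A·v_0 = (4, 2).
v_2 = A·v_1 = (1, 2).
v_3 = A·v_2 = (3, 0).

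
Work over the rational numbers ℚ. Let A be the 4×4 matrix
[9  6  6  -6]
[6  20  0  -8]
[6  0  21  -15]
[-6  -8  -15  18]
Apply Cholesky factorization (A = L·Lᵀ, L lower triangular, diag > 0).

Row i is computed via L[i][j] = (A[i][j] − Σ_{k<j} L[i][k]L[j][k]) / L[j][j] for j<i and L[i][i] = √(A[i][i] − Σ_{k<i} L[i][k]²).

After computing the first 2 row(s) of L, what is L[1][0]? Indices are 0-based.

Step 1: L[0][0] = √(9) = 3.
  L[1][0] = (6) / L[0][0] = 2.
Step 2: L[1][1] = √(16) = 4.

L[1][0] = 2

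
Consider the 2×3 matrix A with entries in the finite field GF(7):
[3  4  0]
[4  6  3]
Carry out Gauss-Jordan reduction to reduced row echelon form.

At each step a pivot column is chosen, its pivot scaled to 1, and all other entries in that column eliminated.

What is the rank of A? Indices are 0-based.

rank = 2

[1] R0 /= 3  ⇒  (1, 6, 0)
     R1 -= 4·R0  ⇒  (0, 3, 3)
[2] R1 /= 3  ⇒  (0, 1, 1)
     R0 -= 6·R1  ⇒  (1, 0, 1)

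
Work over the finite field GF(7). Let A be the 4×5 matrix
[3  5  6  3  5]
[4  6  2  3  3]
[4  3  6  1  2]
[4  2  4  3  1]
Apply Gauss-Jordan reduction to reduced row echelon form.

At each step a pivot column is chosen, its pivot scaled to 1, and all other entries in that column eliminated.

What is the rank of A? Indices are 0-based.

step 1: normalize row 0 (÷3) = (1, 4, 2, 1, 4)
  row 1: subtract 4×row0 = (0, 4, 1, 6, 1)
  row 2: subtract 4×row0 = (0, 1, 5, 4, 0)
  row 3: subtract 4×row0 = (0, 0, 3, 6, 6)
step 2: normalize row 1 (÷4) = (0, 1, 2, 5, 2)
  row 0: subtract 4×row1 = (1, 0, 1, 2, 3)
  row 2: subtract 1×row1 = (0, 0, 3, 6, 5)
step 3: normalize row 2 (÷3) = (0, 0, 1, 2, 4)
  row 0: subtract 1×row2 = (1, 0, 0, 0, 6)
  row 1: subtract 2×row2 = (0, 1, 0, 1, 1)
  row 3: subtract 3×row2 = (0, 0, 0, 0, 1)
skip col 3 (zero from row 3)
step 4: normalize row 3 (÷1) = (0, 0, 0, 0, 1)
  row 0: subtract 6×row3 = (1, 0, 0, 0, 0)
  row 1: subtract 1×row3 = (0, 1, 0, 1, 0)
  row 2: subtract 4×row3 = (0, 0, 1, 2, 0)

rank = 4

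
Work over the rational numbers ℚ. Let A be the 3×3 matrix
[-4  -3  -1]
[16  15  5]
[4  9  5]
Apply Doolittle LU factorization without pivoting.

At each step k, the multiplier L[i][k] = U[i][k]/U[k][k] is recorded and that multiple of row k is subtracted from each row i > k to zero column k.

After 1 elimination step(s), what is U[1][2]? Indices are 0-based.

k=0: U[0][0]=-4
  eliminate (1,0): mult=-4, new row 1: (0, 3, 1); set L[1][0]=-4
  eliminate (2,0): mult=-1, new row 2: (0, 6, 4); set L[2][0]=-1

U[1][2] = 1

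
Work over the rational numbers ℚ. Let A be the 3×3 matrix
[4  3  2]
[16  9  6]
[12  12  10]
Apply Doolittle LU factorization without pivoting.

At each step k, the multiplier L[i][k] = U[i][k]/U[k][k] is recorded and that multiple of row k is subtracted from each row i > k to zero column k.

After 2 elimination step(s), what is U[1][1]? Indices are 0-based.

U[1][1] = -3

[col 0] pivot 4
  R1 -= 4*R0 → (0, -3, -2)  (L[1][0] := 4)
  R2 -= 3*R0 → (0, 3, 4)  (L[2][0] := 3)
[col 1] pivot -3
  R2 -= -1*R1 → (0, 0, 2)  (L[2][1] := -1)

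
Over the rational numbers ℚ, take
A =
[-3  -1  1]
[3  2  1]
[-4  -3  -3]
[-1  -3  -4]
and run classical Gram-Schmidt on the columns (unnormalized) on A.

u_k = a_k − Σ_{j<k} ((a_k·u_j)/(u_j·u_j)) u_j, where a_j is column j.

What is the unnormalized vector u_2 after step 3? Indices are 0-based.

u_2 = (135/229, -63/229, -169/229, 82/229)

Step 1: u_0 = a_0 = (-3, 3, -4, -1).
Step 2: u_1 = a_1 − (24/35)·u_0 = (37/35, -2/35, -9/35, -81/35).
Step 3: u_2 = a_2 − (16/35)·u_0 − (386/229)·u_1 = (135/229, -63/229, -169/229, 82/229).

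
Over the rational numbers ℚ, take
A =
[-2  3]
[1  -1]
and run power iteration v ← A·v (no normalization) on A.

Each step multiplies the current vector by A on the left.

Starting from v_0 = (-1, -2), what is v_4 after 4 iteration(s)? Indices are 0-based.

v_0 = (-1, -2).
v_1 = A·v_0 = (-4, 1).
v_2 = A·v_1 = (11, -5).
v_3 = A·v_2 = (-37, 16).
v_4 = A·v_3 = (122, -53).

v_4 = (122, -53)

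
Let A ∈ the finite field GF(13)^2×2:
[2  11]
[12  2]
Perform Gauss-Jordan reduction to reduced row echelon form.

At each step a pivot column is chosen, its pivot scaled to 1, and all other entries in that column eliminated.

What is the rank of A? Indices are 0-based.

step 1: normalize row 0 (÷2) = (1, 12)
  row 1: subtract 12×row0 = (0, 1)
step 2: normalize row 1 (÷1) = (0, 1)
  row 0: subtract 12×row1 = (1, 0)

rank = 2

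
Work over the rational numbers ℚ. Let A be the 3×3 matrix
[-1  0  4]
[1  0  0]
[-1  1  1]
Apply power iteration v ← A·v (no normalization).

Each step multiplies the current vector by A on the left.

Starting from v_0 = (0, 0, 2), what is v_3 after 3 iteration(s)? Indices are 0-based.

v_3 = (-24, 0, 2)

v_0 = (0, 0, 2).
v_1 = A·v_0 = (8, 0, 2).
v_2 = A·v_1 = (0, 8, -6).
v_3 = A·v_2 = (-24, 0, 2).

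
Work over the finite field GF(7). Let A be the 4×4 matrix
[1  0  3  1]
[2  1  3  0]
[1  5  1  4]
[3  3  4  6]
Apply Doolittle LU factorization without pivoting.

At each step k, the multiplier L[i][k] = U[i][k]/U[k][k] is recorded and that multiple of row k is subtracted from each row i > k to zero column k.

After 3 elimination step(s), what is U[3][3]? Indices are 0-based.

U[3][3] = 5

k=0: U[0][0]=1
  eliminate (1,0): mult=2, new row 1: (0, 1, 4, 5); set L[1][0]=2
  eliminate (2,0): mult=1, new row 2: (0, 5, 5, 3); set L[2][0]=1
  eliminate (3,0): mult=3, new row 3: (0, 3, 2, 3); set L[3][0]=3
k=1: U[1][1]=1
  eliminate (2,1): mult=5, new row 2: (0, 0, 6, 6); set L[2][1]=5
  eliminate (3,1): mult=3, new row 3: (0, 0, 4, 2); set L[3][1]=3
k=2: U[2][2]=6
  eliminate (3,2): mult=3, new row 3: (0, 0, 0, 5); set L[3][2]=3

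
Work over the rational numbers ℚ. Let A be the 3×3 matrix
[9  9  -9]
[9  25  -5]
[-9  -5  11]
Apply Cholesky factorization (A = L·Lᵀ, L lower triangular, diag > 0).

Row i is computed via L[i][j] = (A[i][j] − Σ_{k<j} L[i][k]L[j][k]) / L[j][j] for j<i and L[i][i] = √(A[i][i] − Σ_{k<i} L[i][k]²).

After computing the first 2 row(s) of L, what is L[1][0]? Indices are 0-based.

L[1][0] = 3

Step 1: L[0][0] = √(9) = 3.
  L[1][0] = (9) / L[0][0] = 3.
Step 2: L[1][1] = √(16) = 4.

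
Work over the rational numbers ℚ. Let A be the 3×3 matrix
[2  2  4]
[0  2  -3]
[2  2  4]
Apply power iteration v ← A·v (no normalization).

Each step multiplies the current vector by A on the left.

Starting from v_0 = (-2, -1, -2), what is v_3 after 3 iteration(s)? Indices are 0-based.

v_3 = (-356, 328, -356)

v_0 = (-2, -1, -2).
v_1 = A·v_0 = (-14, 4, -14).
v_2 = A·v_1 = (-76, 50, -76).
v_3 = A·v_2 = (-356, 328, -356).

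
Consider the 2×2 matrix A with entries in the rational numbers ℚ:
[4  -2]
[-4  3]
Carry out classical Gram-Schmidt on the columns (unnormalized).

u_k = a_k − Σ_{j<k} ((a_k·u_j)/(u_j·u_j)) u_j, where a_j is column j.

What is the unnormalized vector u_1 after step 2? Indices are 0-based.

Step 1: u_0 = a_0 = (4, -4).
Step 2: u_1 = a_1 − (-5/8)·u_0 = (1/2, 1/2).

u_1 = (1/2, 1/2)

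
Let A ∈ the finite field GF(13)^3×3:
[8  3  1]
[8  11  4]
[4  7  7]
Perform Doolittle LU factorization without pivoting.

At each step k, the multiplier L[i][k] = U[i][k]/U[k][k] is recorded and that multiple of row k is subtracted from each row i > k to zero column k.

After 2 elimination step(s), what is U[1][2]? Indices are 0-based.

U[1][2] = 3

k=0: U[0][0]=8
  eliminate (1,0): mult=1, new row 1: (0, 8, 3); set L[1][0]=1
  eliminate (2,0): mult=7, new row 2: (0, 12, 0); set L[2][0]=7
k=1: U[1][1]=8
  eliminate (2,1): mult=8, new row 2: (0, 0, 2); set L[2][1]=8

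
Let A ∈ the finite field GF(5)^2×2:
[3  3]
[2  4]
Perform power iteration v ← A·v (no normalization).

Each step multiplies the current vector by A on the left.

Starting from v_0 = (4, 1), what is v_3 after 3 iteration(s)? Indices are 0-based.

v_0 = (4, 1).
v_1 = A·v_0 = (0, 2).
v_2 = A·v_1 = (1, 3).
v_3 = A·v_2 = (2, 4).

v_3 = (2, 4)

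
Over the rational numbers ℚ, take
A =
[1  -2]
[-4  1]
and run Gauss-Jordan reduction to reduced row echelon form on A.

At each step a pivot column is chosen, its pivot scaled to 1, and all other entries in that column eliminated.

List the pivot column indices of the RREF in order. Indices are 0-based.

pivot columns: 0, 1

pivot(0,0)=1: scale R0 → (1, -2)
  clear (1,0): R1 −= (-4)R0 → (0, -7)
pivot(1,1)=-7: scale R1 → (0, 1)
  clear (0,1): R0 −= (-2)R1 → (1, 0)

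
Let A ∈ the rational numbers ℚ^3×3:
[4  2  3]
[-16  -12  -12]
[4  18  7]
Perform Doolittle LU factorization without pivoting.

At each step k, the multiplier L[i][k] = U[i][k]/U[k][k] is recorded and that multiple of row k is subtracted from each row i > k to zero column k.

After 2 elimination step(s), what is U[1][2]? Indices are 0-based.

[col 0] pivot 4
  R1 -= -4*R0 → (0, -4, 0)  (L[1][0] := -4)
  R2 -= 1*R0 → (0, 16, 4)  (L[2][0] := 1)
[col 1] pivot -4
  R2 -= -4*R1 → (0, 0, 4)  (L[2][1] := -4)

U[1][2] = 0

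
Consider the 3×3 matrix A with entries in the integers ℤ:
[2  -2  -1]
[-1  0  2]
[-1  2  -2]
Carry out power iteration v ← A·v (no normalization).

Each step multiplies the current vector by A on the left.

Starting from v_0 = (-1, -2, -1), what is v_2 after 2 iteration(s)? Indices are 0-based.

v_0 = (-1, -2, -1).
v_1 = A·v_0 = (3, -1, -1).
v_2 = A·v_1 = (9, -5, -3).

v_2 = (9, -5, -3)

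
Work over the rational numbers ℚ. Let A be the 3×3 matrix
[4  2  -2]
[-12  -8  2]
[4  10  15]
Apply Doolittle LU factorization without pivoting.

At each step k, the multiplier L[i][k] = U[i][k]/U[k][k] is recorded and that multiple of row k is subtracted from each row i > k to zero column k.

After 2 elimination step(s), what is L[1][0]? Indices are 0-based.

[col 0] pivot 4
  R1 -= -3*R0 → (0, -2, -4)  (L[1][0] := -3)
  R2 -= 1*R0 → (0, 8, 17)  (L[2][0] := 1)
[col 1] pivot -2
  R2 -= -4*R1 → (0, 0, 1)  (L[2][1] := -4)

L[1][0] = -3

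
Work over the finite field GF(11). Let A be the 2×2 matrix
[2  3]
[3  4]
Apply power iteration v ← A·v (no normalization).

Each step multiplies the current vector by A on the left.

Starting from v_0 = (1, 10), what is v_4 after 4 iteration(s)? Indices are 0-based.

v_4 = (7, 10)

v_0 = (1, 10).
v_1 = A·v_0 = (10, 10).
v_2 = A·v_1 = (6, 4).
v_3 = A·v_2 = (2, 1).
v_4 = A·v_3 = (7, 10).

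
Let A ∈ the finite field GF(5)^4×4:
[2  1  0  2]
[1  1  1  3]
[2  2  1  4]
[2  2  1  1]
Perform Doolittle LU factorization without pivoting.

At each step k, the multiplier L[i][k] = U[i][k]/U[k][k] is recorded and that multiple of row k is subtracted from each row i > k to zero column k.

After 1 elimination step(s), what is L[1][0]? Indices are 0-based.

L[1][0] = 3

k=0: U[0][0]=2
  eliminate (1,0): mult=3, new row 1: (0, 3, 1, 2); set L[1][0]=3
  eliminate (2,0): mult=1, new row 2: (0, 1, 1, 2); set L[2][0]=1
  eliminate (3,0): mult=1, new row 3: (0, 1, 1, 4); set L[3][0]=1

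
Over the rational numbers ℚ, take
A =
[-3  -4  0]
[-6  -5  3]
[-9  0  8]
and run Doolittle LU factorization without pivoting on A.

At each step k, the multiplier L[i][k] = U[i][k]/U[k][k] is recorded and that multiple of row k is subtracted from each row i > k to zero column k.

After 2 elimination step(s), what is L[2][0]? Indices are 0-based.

Step 1: pivot at (0,0) is -3.
  row1 ← row1 − (2)·row0  ⇒  L[1][0]=2, U row1=(0, 3, 3)
  row2 ← row2 − (3)·row0  ⇒  L[2][0]=3, U row2=(0, 12, 8)
Step 2: pivot at (1,1) is 3.
  row2 ← row2 − (4)·row1  ⇒  L[2][1]=4, U row2=(0, 0, -4)

L[2][0] = 3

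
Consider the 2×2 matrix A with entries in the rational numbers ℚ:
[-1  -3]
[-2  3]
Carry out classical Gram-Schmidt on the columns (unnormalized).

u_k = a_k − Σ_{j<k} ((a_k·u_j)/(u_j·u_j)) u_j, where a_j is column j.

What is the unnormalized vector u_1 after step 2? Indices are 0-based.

Step 1: u_0 = a_0 = (-1, -2).
Step 2: u_1 = a_1 − (-3/5)·u_0 = (-18/5, 9/5).

u_1 = (-18/5, 9/5)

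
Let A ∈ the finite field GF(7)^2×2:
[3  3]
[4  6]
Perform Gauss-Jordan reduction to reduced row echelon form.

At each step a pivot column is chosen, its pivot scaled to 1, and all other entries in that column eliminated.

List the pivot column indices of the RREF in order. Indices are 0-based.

[1] R0 /= 3  ⇒  (1, 1)
     R1 -= 4·R0  ⇒  (0, 2)
[2] R1 /= 2  ⇒  (0, 1)
     R0 -= 1·R1  ⇒  (1, 0)

pivot columns: 0, 1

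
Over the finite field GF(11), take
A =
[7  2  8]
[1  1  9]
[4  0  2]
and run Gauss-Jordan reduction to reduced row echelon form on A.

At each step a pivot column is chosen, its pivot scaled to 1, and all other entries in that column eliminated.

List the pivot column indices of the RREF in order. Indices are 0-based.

pivot columns: 0, 1, 2

[1] R0 /= 7  ⇒  (1, 5, 9)
     R1 -= 1·R0  ⇒  (0, 7, 0)
     R2 -= 4·R0  ⇒  (0, 2, 10)
[2] R1 /= 7  ⇒  (0, 1, 0)
     R0 -= 5·R1  ⇒  (1, 0, 9)
     R2 -= 2·R1  ⇒  (0, 0, 10)
[3] R2 /= 10  ⇒  (0, 0, 1)
     R0 -= 9·R2  ⇒  (1, 0, 0)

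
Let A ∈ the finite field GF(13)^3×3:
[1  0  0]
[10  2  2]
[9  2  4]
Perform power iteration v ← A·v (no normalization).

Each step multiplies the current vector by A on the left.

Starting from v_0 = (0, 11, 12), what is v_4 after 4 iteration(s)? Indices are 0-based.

v_4 = (0, 2, 6)

v_0 = (0, 11, 12).
v_1 = A·v_0 = (0, 7, 5).
v_2 = A·v_1 = (0, 11, 8).
v_3 = A·v_2 = (0, 12, 2).
v_4 = A·v_3 = (0, 2, 6).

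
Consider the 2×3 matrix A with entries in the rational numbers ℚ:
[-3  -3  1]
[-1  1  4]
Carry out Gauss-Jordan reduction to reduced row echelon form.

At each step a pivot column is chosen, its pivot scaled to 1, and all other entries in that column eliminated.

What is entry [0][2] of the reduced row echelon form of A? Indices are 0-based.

M[0][2] = -13/6

step 1: normalize row 0 (÷-3) = (1, 1, -1/3)
  row 1: subtract -1×row0 = (0, 2, 11/3)
step 2: normalize row 1 (÷2) = (0, 1, 11/6)
  row 0: subtract 1×row1 = (1, 0, -13/6)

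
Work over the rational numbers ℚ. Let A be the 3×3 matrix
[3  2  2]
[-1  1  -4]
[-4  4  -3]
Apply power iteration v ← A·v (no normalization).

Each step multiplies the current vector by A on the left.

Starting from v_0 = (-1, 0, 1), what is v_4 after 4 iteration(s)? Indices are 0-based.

v_4 = (-1, -48, 289)

v_0 = (-1, 0, 1).
v_1 = A·v_0 = (-1, -3, 1).
v_2 = A·v_1 = (-7, -6, -11).
v_3 = A·v_2 = (-55, 45, 37).
v_4 = A·v_3 = (-1, -48, 289).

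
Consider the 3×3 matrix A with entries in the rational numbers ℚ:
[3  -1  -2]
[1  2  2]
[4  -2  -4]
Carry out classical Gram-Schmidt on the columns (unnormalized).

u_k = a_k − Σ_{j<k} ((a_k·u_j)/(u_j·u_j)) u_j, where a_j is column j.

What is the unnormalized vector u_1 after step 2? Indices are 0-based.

u_1 = (1/26, 61/26, -8/13)

Step 1: u_0 = a_0 = (3, 1, 4).
Step 2: u_1 = a_1 − (-9/26)·u_0 = (1/26, 61/26, -8/13).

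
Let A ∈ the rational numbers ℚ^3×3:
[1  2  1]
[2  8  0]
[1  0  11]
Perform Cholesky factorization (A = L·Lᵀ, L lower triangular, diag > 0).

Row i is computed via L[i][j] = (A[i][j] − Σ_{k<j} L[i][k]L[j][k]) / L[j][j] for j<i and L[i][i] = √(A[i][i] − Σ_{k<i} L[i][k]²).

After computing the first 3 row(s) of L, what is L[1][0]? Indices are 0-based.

Step 1: L[0][0] = √(1) = 1.
  L[1][0] = (2) / L[0][0] = 2.
Step 2: L[1][1] = √(4) = 2.
  L[2][0] = (1) / L[0][0] = 1.
  L[2][1] = (-2) / L[1][1] = -1.
Step 3: L[2][2] = √(9) = 3.

L[1][0] = 2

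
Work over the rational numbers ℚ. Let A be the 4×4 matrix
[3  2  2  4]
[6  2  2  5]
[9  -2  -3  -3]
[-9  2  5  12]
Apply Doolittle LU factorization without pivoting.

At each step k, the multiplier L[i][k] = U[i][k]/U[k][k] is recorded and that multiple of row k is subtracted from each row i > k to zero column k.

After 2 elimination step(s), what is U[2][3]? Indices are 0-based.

U[2][3] = -3

Step 1: pivot at (0,0) is 3.
  row1 ← row1 − (2)·row0  ⇒  L[1][0]=2, U row1=(0, -2, -2, -3)
  row2 ← row2 − (3)·row0  ⇒  L[2][0]=3, U row2=(0, -8, -9, -15)
  row3 ← row3 − (-3)·row0  ⇒  L[3][0]=-3, U row3=(0, 8, 11, 24)
Step 2: pivot at (1,1) is -2.
  row2 ← row2 − (4)·row1  ⇒  L[2][1]=4, U row2=(0, 0, -1, -3)
  row3 ← row3 − (-4)·row1  ⇒  L[3][1]=-4, U row3=(0, 0, 3, 12)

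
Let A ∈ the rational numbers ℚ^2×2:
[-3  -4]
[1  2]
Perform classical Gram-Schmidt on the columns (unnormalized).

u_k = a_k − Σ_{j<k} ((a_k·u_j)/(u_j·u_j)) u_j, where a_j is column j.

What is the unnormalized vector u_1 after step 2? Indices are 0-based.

u_1 = (1/5, 3/5)

Step 1: u_0 = a_0 = (-3, 1).
Step 2: u_1 = a_1 − (7/5)·u_0 = (1/5, 3/5).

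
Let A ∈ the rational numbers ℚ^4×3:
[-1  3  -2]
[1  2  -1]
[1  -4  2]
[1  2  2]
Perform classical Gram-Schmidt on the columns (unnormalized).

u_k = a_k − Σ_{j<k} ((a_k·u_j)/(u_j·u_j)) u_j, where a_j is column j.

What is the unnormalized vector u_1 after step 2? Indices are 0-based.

u_1 = (9/4, 11/4, -13/4, 11/4)

Step 1: u_0 = a_0 = (-1, 1, 1, 1).
Step 2: u_1 = a_1 − (-3/4)·u_0 = (9/4, 11/4, -13/4, 11/4).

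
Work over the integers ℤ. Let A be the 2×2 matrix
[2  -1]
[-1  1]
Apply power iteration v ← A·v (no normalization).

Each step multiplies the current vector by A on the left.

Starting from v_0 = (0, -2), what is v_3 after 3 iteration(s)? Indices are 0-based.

v_0 = (0, -2).
v_1 = A·v_0 = (2, -2).
v_2 = A·v_1 = (6, -4).
v_3 = A·v_2 = (16, -10).

v_3 = (16, -10)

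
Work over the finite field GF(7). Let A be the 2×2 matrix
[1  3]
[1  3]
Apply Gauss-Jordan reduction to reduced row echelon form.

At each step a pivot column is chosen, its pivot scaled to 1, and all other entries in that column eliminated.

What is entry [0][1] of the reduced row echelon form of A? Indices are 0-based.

M[0][1] = 3

step 1: normalize row 0 (÷1) = (1, 3)
  row 1: subtract 1×row0 = (0, 0)
skip col 1 (zero from row 1)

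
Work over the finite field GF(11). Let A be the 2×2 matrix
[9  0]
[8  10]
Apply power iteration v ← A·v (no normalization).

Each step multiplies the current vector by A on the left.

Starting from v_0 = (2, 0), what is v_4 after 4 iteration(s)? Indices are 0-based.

v_0 = (2, 0).
v_1 = A·v_0 = (7, 5).
v_2 = A·v_1 = (8, 7).
v_3 = A·v_2 = (6, 2).
v_4 = A·v_3 = (10, 2).

v_4 = (10, 2)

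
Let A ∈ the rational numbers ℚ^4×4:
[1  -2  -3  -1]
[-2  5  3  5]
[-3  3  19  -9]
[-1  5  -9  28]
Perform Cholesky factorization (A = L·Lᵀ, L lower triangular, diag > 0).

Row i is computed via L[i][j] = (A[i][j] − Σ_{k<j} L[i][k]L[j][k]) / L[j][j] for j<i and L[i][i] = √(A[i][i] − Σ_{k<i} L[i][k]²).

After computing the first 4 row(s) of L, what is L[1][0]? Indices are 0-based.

Step 1: L[0][0] = √(1) = 1.
  L[1][0] = (-2) / L[0][0] = -2.
Step 2: L[1][1] = √(1) = 1.
  L[2][0] = (-3) / L[0][0] = -3.
  L[2][1] = (-3) / L[1][1] = -3.
Step 3: L[2][2] = √(1) = 1.
  L[3][0] = (-1) / L[0][0] = -1.
  L[3][1] = (3) / L[1][1] = 3.
  L[3][2] = (-3) / L[2][2] = -3.
Step 4: L[3][3] = √(9) = 3.

L[1][0] = -2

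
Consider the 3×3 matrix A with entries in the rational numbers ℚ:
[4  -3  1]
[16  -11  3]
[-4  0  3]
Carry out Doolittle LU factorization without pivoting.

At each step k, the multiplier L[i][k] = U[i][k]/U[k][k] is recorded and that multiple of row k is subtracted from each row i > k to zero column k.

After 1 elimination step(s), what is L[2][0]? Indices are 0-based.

Step 1: pivot at (0,0) is 4.
  row1 ← row1 − (4)·row0  ⇒  L[1][0]=4, U row1=(0, 1, -1)
  row2 ← row2 − (-1)·row0  ⇒  L[2][0]=-1, U row2=(0, -3, 4)

L[2][0] = -1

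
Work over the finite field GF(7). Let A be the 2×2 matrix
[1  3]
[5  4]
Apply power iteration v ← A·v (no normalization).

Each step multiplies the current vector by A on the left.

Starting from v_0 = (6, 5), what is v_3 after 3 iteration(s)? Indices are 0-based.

v_0 = (6, 5).
v_1 = A·v_0 = (0, 1).
v_2 = A·v_1 = (3, 4).
v_3 = A·v_2 = (1, 3).

v_3 = (1, 3)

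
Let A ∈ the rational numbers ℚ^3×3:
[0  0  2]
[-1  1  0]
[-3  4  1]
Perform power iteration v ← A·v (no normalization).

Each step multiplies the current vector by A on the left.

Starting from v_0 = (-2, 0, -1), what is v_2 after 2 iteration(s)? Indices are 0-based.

v_0 = (-2, 0, -1).
v_1 = A·v_0 = (-2, 2, 5).
v_2 = A·v_1 = (10, 4, 19).

v_2 = (10, 4, 19)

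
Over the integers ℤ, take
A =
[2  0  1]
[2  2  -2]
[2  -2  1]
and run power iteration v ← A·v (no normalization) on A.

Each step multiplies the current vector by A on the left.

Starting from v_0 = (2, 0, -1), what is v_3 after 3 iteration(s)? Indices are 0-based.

v_0 = (2, 0, -1).
v_1 = A·v_0 = (3, 6, 3).
v_2 = A·v_1 = (9, 12, -3).
v_3 = A·v_2 = (15, 48, -9).

v_3 = (15, 48, -9)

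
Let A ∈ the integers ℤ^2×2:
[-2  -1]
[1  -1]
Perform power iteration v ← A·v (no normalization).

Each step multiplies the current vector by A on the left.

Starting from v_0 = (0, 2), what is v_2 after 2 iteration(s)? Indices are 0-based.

v_2 = (6, 0)

v_0 = (0, 2).
v_1 = A·v_0 = (-2, -2).
v_2 = A·v_1 = (6, 0).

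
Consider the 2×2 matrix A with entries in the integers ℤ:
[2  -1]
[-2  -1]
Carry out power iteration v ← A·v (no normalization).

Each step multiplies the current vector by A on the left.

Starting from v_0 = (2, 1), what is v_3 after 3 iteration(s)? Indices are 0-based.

v_0 = (2, 1).
v_1 = A·v_0 = (3, -5).
v_2 = A·v_1 = (11, -1).
v_3 = A·v_2 = (23, -21).

v_3 = (23, -21)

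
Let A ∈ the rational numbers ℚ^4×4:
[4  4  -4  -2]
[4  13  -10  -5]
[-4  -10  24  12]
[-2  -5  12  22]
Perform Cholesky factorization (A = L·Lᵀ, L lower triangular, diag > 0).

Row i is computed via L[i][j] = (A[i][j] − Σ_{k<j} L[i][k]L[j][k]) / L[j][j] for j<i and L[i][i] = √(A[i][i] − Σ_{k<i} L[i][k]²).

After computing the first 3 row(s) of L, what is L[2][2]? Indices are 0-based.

L[2][2] = 4

Step 1: L[0][0] = √(4) = 2.
  L[1][0] = (4) / L[0][0] = 2.
Step 2: L[1][1] = √(9) = 3.
  L[2][0] = (-4) / L[0][0] = -2.
  L[2][1] = (-6) / L[1][1] = -2.
Step 3: L[2][2] = √(16) = 4.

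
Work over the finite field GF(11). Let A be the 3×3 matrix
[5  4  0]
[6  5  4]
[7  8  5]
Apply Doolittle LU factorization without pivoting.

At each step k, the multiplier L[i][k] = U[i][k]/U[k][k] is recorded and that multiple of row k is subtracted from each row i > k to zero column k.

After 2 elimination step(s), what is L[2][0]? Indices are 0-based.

L[2][0] = 8

k=0: U[0][0]=5
  eliminate (1,0): mult=10, new row 1: (0, 9, 4); set L[1][0]=10
  eliminate (2,0): mult=8, new row 2: (0, 9, 5); set L[2][0]=8
k=1: U[1][1]=9
  eliminate (2,1): mult=1, new row 2: (0, 0, 1); set L[2][1]=1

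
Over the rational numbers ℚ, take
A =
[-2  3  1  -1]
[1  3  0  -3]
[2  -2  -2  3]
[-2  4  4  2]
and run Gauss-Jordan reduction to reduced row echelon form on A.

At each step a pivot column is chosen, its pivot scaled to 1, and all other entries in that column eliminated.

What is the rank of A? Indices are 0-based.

step 1: normalize row 0 (÷-2) = (1, -3/2, -1/2, 1/2)
  row 1: subtract 1×row0 = (0, 9/2, 1/2, -7/2)
  row 2: subtract 2×row0 = (0, 1, -1, 2)
  row 3: subtract -2×row0 = (0, 1, 3, 3)
step 2: normalize row 1 (÷9/2) = (0, 1, 1/9, -7/9)
  row 0: subtract -3/2×row1 = (1, 0, -1/3, -2/3)
  row 2: subtract 1×row1 = (0, 0, -10/9, 25/9)
  row 3: subtract 1×row1 = (0, 0, 26/9, 34/9)
step 3: normalize row 2 (÷-10/9) = (0, 0, 1, -5/2)
  row 0: subtract -1/3×row2 = (1, 0, 0, -3/2)
  row 1: subtract 1/9×row2 = (0, 1, 0, -1/2)
  row 3: subtract 26/9×row2 = (0, 0, 0, 11)
step 4: normalize row 3 (÷11) = (0, 0, 0, 1)
  row 0: subtract -3/2×row3 = (1, 0, 0, 0)
  row 1: subtract -1/2×row3 = (0, 1, 0, 0)
  row 2: subtract -5/2×row3 = (0, 0, 1, 0)

rank = 4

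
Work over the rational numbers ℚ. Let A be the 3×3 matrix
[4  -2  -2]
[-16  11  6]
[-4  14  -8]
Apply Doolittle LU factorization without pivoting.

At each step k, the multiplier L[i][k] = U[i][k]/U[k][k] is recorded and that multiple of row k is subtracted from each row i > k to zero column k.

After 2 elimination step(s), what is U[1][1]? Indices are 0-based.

U[1][1] = 3

Step 1: pivot at (0,0) is 4.
  row1 ← row1 − (-4)·row0  ⇒  L[1][0]=-4, U row1=(0, 3, -2)
  row2 ← row2 − (-1)·row0  ⇒  L[2][0]=-1, U row2=(0, 12, -10)
Step 2: pivot at (1,1) is 3.
  row2 ← row2 − (4)·row1  ⇒  L[2][1]=4, U row2=(0, 0, -2)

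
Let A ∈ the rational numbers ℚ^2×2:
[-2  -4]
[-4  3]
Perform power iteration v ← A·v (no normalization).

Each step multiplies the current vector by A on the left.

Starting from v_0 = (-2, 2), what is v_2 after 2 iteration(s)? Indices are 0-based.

v_2 = (-48, 58)

v_0 = (-2, 2).
v_1 = A·v_0 = (-4, 14).
v_2 = A·v_1 = (-48, 58).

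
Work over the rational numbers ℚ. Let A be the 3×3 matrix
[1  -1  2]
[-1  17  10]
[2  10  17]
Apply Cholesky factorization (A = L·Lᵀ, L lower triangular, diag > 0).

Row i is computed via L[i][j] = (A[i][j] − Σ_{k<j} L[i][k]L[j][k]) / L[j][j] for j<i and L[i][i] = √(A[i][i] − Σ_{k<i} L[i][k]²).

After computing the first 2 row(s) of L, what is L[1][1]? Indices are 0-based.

L[1][1] = 4

Step 1: L[0][0] = √(1) = 1.
  L[1][0] = (-1) / L[0][0] = -1.
Step 2: L[1][1] = √(16) = 4.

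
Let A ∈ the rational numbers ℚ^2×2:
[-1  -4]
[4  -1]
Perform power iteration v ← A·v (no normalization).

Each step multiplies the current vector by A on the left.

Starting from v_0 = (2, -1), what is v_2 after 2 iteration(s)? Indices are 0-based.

v_2 = (-38, -1)

v_0 = (2, -1).
v_1 = A·v_0 = (2, 9).
v_2 = A·v_1 = (-38, -1).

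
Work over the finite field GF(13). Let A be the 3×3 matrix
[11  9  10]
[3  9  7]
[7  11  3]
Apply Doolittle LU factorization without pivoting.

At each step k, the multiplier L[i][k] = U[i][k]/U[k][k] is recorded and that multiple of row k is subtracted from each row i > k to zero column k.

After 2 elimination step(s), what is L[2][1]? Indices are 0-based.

[col 0] pivot 11
  R1 -= 5*R0 → (0, 3, 9)  (L[1][0] := 5)
  R2 -= 3*R0 → (0, 10, 12)  (L[2][0] := 3)
[col 1] pivot 3
  R2 -= 12*R1 → (0, 0, 8)  (L[2][1] := 12)

L[2][1] = 12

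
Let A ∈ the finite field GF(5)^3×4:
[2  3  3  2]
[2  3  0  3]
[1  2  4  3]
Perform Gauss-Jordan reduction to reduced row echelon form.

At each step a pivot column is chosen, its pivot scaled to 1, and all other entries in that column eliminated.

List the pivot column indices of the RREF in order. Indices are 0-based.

pivot columns: 0, 1, 2

step 1: normalize row 0 (÷2) = (1, 4, 4, 1)
  row 1: subtract 2×row0 = (0, 0, 2, 1)
  row 2: subtract 1×row0 = (0, 3, 0, 2)
step 2: exchange rows 1,2
step 2: normalize row 1 (÷3) = (0, 1, 0, 4)
  row 0: subtract 4×row1 = (1, 0, 4, 0)
step 3: normalize row 2 (÷2) = (0, 0, 1, 3)
  row 0: subtract 4×row2 = (1, 0, 0, 3)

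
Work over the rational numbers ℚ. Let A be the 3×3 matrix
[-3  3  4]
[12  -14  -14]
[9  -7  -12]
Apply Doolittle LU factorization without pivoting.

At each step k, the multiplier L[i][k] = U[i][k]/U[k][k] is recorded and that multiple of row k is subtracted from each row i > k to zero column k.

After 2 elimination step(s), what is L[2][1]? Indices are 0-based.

k=0: U[0][0]=-3
  eliminate (1,0): mult=-4, new row 1: (0, -2, 2); set L[1][0]=-4
  eliminate (2,0): mult=-3, new row 2: (0, 2, 0); set L[2][0]=-3
k=1: U[1][1]=-2
  eliminate (2,1): mult=-1, new row 2: (0, 0, 2); set L[2][1]=-1

L[2][1] = -1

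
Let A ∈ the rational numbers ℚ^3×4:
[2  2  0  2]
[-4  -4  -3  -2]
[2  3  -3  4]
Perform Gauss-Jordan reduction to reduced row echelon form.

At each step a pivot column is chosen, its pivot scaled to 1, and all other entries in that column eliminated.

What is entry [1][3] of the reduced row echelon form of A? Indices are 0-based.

[1] R0 /= 2  ⇒  (1, 1, 0, 1)
     R1 -= -4·R0  ⇒  (0, 0, -3, 2)
     R2 -= 2·R0  ⇒  (0, 1, -3, 2)
[2] R1 <-> R2
[2] R1 /= 1  ⇒  (0, 1, -3, 2)
     R0 -= 1·R1  ⇒  (1, 0, 3, -1)
[3] R2 /= -3  ⇒  (0, 0, 1, -2/3)
     R0 -= 3·R2  ⇒  (1, 0, 0, 1)
     R1 -= -3·R2  ⇒  (0, 1, 0, 0)

M[1][3] = 0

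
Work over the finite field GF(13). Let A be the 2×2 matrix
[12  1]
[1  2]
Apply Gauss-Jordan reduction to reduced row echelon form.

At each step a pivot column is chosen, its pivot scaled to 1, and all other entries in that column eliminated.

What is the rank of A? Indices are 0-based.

pivot(0,0)=12: scale R0 → (1, 12)
  clear (1,0): R1 −= (1)R0 → (0, 3)
pivot(1,1)=3: scale R1 → (0, 1)
  clear (0,1): R0 −= (12)R1 → (1, 0)

rank = 2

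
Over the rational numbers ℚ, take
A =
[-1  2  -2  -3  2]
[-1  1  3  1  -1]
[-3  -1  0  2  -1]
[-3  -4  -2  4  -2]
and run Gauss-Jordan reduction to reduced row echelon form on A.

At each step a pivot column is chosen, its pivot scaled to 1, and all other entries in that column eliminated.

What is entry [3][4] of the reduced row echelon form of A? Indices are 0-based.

M[3][4] = 6

pivot(0,0)=-1: scale R0 → (1, -2, 2, 3, -2)
  clear (1,0): R1 −= (-1)R0 → (0, -1, 5, 4, -3)
  clear (2,0): R2 −= (-3)R0 → (0, -7, 6, 11, -7)
  clear (3,0): R3 −= (-3)R0 → (0, -10, 4, 13, -8)
pivot(1,1)=-1: scale R1 → (0, 1, -5, -4, 3)
  clear (0,1): R0 −= (-2)R1 → (1, 0, -8, -5, 4)
  clear (2,1): R2 −= (-7)R1 → (0, 0, -29, -17, 14)
  clear (3,1): R3 −= (-10)R1 → (0, 0, -46, -27, 22)
pivot(2,2)=-29: scale R2 → (0, 0, 1, 17/29, -14/29)
  clear (0,2): R0 −= (-8)R2 → (1, 0, 0, -9/29, 4/29)
  clear (1,2): R1 −= (-5)R2 → (0, 1, 0, -31/29, 17/29)
  clear (3,2): R3 −= (-46)R2 → (0, 0, 0, -1/29, -6/29)
pivot(3,3)=-1/29: scale R3 → (0, 0, 0, 1, 6)
  clear (0,3): R0 −= (-9/29)R3 → (1, 0, 0, 0, 2)
  clear (1,3): R1 −= (-31/29)R3 → (0, 1, 0, 0, 7)
  clear (2,3): R2 −= (17/29)R3 → (0, 0, 1, 0, -4)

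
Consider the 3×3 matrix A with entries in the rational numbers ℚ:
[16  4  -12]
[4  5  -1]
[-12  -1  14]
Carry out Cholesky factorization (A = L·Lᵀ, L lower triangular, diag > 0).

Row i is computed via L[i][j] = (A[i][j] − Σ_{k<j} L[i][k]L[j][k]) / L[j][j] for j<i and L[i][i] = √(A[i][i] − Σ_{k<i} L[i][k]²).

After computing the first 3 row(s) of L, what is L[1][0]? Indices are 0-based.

L[1][0] = 1

Step 1: L[0][0] = √(16) = 4.
  L[1][0] = (4) / L[0][0] = 1.
Step 2: L[1][1] = √(4) = 2.
  L[2][0] = (-12) / L[0][0] = -3.
  L[2][1] = (2) / L[1][1] = 1.
Step 3: L[2][2] = √(4) = 2.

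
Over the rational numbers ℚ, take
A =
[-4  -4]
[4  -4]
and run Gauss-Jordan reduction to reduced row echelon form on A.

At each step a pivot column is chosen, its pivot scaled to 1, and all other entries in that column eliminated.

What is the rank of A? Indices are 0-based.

pivot(0,0)=-4: scale R0 → (1, 1)
  clear (1,0): R1 −= (4)R0 → (0, -8)
pivot(1,1)=-8: scale R1 → (0, 1)
  clear (0,1): R0 −= (1)R1 → (1, 0)

rank = 2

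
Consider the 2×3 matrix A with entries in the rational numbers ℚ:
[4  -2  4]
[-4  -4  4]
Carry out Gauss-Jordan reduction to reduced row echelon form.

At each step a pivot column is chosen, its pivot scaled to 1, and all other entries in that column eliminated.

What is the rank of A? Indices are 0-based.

rank = 2

[1] R0 /= 4  ⇒  (1, -1/2, 1)
     R1 -= -4·R0  ⇒  (0, -6, 8)
[2] R1 /= -6  ⇒  (0, 1, -4/3)
     R0 -= -1/2·R1  ⇒  (1, 0, 1/3)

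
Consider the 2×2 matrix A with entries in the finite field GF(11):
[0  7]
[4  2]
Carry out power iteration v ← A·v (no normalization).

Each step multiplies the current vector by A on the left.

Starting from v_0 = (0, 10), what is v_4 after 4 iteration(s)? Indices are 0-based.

v_4 = (7, 8)

v_0 = (0, 10).
v_1 = A·v_0 = (4, 9).
v_2 = A·v_1 = (8, 1).
v_3 = A·v_2 = (7, 1).
v_4 = A·v_3 = (7, 8).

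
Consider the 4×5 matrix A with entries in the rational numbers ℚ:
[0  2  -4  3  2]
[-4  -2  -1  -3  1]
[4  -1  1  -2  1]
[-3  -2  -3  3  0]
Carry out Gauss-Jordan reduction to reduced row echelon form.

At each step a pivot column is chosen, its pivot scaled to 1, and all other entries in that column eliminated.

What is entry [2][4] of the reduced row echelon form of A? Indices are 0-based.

pivot(0,0): swap R0↔R1
pivot(0,0)=-4: scale R0 → (1, 1/2, 1/4, 3/4, -1/4)
  clear (2,0): R2 −= (4)R0 → (0, -3, 0, -5, 2)
  clear (3,0): R3 −= (-3)R0 → (0, -1/2, -9/4, 21/4, -3/4)
pivot(1,1)=2: scale R1 → (0, 1, -2, 3/2, 1)
  clear (0,1): R0 −= (1/2)R1 → (1, 0, 5/4, 0, -3/4)
  clear (2,1): R2 −= (-3)R1 → (0, 0, -6, -1/2, 5)
  clear (3,1): R3 −= (-1/2)R1 → (0, 0, -13/4, 6, -1/4)
pivot(2,2)=-6: scale R2 → (0, 0, 1, 1/12, -5/6)
  clear (0,2): R0 −= (5/4)R2 → (1, 0, 0, -5/48, 7/24)
  clear (1,2): R1 −= (-2)R2 → (0, 1, 0, 5/3, -2/3)
  clear (3,2): R3 −= (-13/4)R2 → (0, 0, 0, 301/48, -71/24)
pivot(3,3)=301/48: scale R3 → (0, 0, 0, 1, -142/301)
  clear (0,3): R0 −= (-5/48)R3 → (1, 0, 0, 0, 73/301)
  clear (1,3): R1 −= (5/3)R3 → (0, 1, 0, 0, 36/301)
  clear (2,3): R2 −= (1/12)R3 → (0, 0, 1, 0, -239/301)

M[2][4] = -239/301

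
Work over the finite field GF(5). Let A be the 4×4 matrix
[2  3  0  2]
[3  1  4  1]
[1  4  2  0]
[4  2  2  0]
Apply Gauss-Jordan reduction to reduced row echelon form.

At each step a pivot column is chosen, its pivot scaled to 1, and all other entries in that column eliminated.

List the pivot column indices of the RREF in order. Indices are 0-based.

[1] R0 /= 2  ⇒  (1, 4, 0, 1)
     R1 -= 3·R0  ⇒  (0, 4, 4, 3)
     R2 -= 1·R0  ⇒  (0, 0, 2, 4)
     R3 -= 4·R0  ⇒  (0, 1, 2, 1)
[2] R1 /= 4  ⇒  (0, 1, 1, 2)
     R0 -= 4·R1  ⇒  (1, 0, 1, 3)
     R3 -= 1·R1  ⇒  (0, 0, 1, 4)
[3] R2 /= 2  ⇒  (0, 0, 1, 2)
     R0 -= 1·R2  ⇒  (1, 0, 0, 1)
     R1 -= 1·R2  ⇒  (0, 1, 0, 0)
     R3 -= 1·R2  ⇒  (0, 0, 0, 2)
[4] R3 /= 2  ⇒  (0, 0, 0, 1)
     R0 -= 1·R3  ⇒  (1, 0, 0, 0)
     R2 -= 2·R3  ⇒  (0, 0, 1, 0)

pivot columns: 0, 1, 2, 3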